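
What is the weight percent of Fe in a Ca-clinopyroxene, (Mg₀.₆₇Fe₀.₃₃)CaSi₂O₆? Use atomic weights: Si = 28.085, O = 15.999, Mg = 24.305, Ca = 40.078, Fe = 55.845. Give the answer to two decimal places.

8.12 mass %

M((Mg₀.₆₇Fe₀.₃₃)CaSi₂O₆) = 226.955 g/mol.
Fe contributes 0.33 × 55.845 = 18.429 g per mole.
18.429/226.955 = 0.0812 → 8.12%.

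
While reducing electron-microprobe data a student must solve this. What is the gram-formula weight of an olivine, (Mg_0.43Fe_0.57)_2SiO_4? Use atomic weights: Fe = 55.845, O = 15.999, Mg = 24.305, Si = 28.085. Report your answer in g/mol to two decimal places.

176.65 g/mol

Mg: 0.86 × 24.305 = 20.9023
Fe: 1.14 × 55.845 = 63.6633
Si: 1 × 28.085 = 28.0850
O: 4 × 15.999 = 63.9960
Summing the contributions gives the formula mass.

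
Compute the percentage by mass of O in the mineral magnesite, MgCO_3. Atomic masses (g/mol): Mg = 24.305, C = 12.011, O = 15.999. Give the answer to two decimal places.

56.93 mass %

Molar mass of MgCO_3: 1*24.305 + 1*12.011 + 3*15.999 = 84.313 g/mol.
Mass of O per formula unit: 3 × 15.999 = 47.997 g.
Weight fraction O = 47.997 / 84.313 = 0.5693.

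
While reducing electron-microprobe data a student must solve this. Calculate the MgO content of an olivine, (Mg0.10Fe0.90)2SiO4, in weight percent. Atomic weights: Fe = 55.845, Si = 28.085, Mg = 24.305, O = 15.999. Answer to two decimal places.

4.08 wt%

Molar mass of (Mg0.10Fe0.90)2SiO4 = 0.20·24.305 + 1.80·55.845 + 1·28.085 + 4·15.999 = 197.463 g/mol.
Each formula unit contains 0.20 Mg, equivalent to 0.20/1 = 0.2000 mol MgO.
M(MgO) = 1×24.305 + 1×15.999 = 40.304 g/mol.
Mass of MgO per formula unit = 0.2000 × 40.304 = 8.061 g.
MgO wt% = 8.061 / 197.463 × 100 = 4.08%.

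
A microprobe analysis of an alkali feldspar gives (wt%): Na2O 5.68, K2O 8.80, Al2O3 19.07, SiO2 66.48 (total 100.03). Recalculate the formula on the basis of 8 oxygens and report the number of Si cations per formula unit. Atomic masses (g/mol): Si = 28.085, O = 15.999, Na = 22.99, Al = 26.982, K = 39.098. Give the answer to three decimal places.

Na2O (M=61.979): mol = 0.09164; Na = 0.18328, O = 0.09164.
K2O (M=94.195): mol = 0.09342; K = 0.18684, O = 0.09342.
Al2O3 (M=101.961): mol = 0.18703; Al = 0.37406, O = 0.56109.
SiO2 (M=60.083): mol = 1.10647; Si = 1.10647, O = 2.21294.
ΣO = 2.95909; factor = 8/ΣO = 2.70353.
Si apfu = 1.10647 × 2.70353 = 2.991.

2.991 Si apfu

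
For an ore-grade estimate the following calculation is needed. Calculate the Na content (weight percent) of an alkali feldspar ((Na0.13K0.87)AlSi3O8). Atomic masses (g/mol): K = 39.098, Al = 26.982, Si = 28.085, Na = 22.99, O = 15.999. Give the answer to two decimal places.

Formula mass = 0.13*22.99 + 0.87*39.098 + 1*26.982 + 3*28.085 + 8*15.999 = 276.233 g/mol, of which 2.989 g is Na.
So Na makes up 2.989/276.233 = 0.0108 of the mass, i.e. 1.08%.

1.08 weight percent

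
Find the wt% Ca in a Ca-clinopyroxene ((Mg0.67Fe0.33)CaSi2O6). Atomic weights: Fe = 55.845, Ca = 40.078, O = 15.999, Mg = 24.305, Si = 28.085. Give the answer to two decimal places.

M((Mg0.67Fe0.33)CaSi2O6) = 226.955 g/mol.
Ca contributes 1 × 40.078 = 40.078 g per mole.
40.078/226.955 = 0.1766 → 17.66%.

17.66 mass %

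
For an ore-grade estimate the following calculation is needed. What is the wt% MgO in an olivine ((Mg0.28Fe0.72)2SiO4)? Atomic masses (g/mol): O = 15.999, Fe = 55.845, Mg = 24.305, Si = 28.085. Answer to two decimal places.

12.13 wt%

Molar mass of (Mg0.28Fe0.72)2SiO4 = 0.56*24.305 + 1.44*55.845 + 1*28.085 + 4*15.999 = 186.109 g/mol.
Each formula unit contains 0.56 Mg, equivalent to 0.56/1 = 0.5600 mol MgO.
M(MgO) = 1×24.305 + 1×15.999 = 40.304 g/mol.
Mass of MgO per formula unit = 0.5600 × 40.304 = 22.570 g.
MgO wt% = 22.570 / 186.109 × 100 = 12.13%.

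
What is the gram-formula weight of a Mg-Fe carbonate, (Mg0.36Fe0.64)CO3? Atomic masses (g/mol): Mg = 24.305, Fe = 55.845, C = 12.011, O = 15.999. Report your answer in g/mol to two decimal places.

Mg: 0.36 × 24.305 = 8.7498
Fe: 0.64 × 55.845 = 35.7408
C: 1 × 12.011 = 12.0110
O: 3 × 15.999 = 47.9970
Summing the contributions gives the formula mass.

104.50 g/mol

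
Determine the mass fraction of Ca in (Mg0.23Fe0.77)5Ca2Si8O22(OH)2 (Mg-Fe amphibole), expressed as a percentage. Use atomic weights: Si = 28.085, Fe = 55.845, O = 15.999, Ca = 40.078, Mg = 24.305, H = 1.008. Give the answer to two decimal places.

8.58 wt%

M((Mg0.23Fe0.77)5Ca2Si8O22(OH)2) = 933.782 g/mol.
Ca contributes 2 × 40.078 = 80.156 g per mole.
80.156/933.782 = 0.0858 → 8.58%.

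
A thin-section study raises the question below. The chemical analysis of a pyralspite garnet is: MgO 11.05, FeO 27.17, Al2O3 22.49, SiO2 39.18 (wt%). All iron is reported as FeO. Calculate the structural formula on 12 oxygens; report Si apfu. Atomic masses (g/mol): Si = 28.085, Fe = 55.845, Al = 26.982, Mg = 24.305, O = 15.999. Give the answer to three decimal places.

MgO (M=40.304): mol = 0.27417; Mg = 0.27417, O = 0.27417.
FeO (M=71.844): mol = 0.37818; Fe = 0.37818, O = 0.37818.
Al2O3 (M=101.961): mol = 0.22057; Al = 0.44114, O = 0.66171.
SiO2 (M=60.083): mol = 0.65210; Si = 0.65210, O = 1.30420.
ΣO = 2.61826; factor = 12/ΣO = 4.58320.
Si apfu = 0.65210 × 4.58320 = 2.989.

2.989 Si apfu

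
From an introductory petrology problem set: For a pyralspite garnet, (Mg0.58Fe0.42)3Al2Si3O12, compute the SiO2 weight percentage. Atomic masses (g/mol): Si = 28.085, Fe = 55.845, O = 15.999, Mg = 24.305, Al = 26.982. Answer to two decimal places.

Molar mass of (Mg0.58Fe0.42)3Al2Si3O12 = 1.74×24.305 + 1.26×55.845 + 2×26.982 + 3×28.085 + 12×15.999 = 442.862 g/mol.
Each formula unit contains 3 Si, equivalent to 3/1 = 3.0000 mol SiO2.
M(SiO2) = 1×28.085 + 2×15.999 = 60.083 g/mol.
Mass of SiO2 per formula unit = 3.0000 × 60.083 = 180.249 g.
SiO2 wt% = 180.249 / 442.862 × 100 = 40.70%.

40.70 wt%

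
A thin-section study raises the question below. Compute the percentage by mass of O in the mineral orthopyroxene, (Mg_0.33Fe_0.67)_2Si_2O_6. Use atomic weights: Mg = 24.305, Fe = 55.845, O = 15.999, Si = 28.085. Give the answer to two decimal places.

39.50 mass %

Molar mass of (Mg_0.33Fe_0.67)_2Si_2O_6: 0.66·24.305 + 1.34·55.845 + 2·28.085 + 6·15.999 = 243.038 g/mol.
Mass of O per formula unit: 6 × 15.999 = 95.994 g.
Weight fraction O = 95.994 / 243.038 = 0.3950.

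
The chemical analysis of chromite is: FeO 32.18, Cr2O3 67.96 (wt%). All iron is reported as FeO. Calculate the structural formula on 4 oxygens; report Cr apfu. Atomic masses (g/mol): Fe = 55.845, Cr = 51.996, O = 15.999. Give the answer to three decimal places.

1.999 Cr apfu

32.18 wt% FeO ÷ 71.844 g/mol = 0.44791 mol, giving 0.44791 Fe and 0.44791 O.
67.96 wt% Cr2O3 ÷ 151.989 g/mol = 0.44714 mol, giving 0.89428 Cr and 1.34142 O.
Oxygen sums to 1.78933; scaling by 4/1.78933 = 2.23547 puts the formula on 4 O.
Cr: 0.89428 × 2.23547 = 1.999 atoms per formula unit.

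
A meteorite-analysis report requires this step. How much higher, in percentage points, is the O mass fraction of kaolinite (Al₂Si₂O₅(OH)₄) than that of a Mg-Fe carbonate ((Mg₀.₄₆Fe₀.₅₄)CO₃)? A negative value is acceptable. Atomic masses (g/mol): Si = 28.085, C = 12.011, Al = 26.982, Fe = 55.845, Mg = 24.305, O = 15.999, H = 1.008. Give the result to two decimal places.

8.42 percentage points

O in Al₂Si₂O₅(OH)₄: molar mass 258.157 g/mol; 9×15.999 = 143.991 g → 55.78 wt%.
O in (Mg₀.₄₆Fe₀.₅₄)CO₃: molar mass 101.345 g/mol; 3×15.999 = 47.997 g → 47.36 wt%.
Difference = 55.78 − 47.36 = 8.42 percentage points.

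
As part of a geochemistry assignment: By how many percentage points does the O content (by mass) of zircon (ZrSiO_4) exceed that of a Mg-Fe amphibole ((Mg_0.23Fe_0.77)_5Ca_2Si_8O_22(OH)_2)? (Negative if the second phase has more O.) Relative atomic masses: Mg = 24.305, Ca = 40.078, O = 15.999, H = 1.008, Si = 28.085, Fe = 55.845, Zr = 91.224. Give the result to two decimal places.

M(ZrSiO_4) = 183.305 g/mol, so wt% O = 63.996/183.305 × 100 = 34.91%.
M((Mg_0.23Fe_0.77)_5Ca_2Si_8O_22(OH)_2) = 933.782 g/mol, so wt% O = 383.976/933.782 × 100 = 41.12%.
34.91 − 41.12 = -6.21 pp.

-6.21 percentage points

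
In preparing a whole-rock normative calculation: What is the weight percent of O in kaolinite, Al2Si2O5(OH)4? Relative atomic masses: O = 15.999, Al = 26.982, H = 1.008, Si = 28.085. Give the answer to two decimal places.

55.78 wt%

Molar mass of Al2Si2O5(OH)4: 2·26.982 + 2·28.085 + 9·15.999 + 4·1.008 = 258.157 g/mol.
Mass of O per formula unit: 9 × 15.999 = 143.991 g.
Weight fraction O = 143.991 / 258.157 = 0.5578.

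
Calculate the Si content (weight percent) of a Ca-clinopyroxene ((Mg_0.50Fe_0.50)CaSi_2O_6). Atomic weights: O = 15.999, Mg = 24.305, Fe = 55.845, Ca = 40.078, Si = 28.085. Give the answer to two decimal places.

24.18 weight percent

Formula mass = 0.50*24.305 + 0.50*55.845 + 1*40.078 + 2*28.085 + 6*15.999 = 232.317 g/mol, of which 56.170 g is Si.
So Si makes up 56.170/232.317 = 0.2418 of the mass, i.e. 24.18%.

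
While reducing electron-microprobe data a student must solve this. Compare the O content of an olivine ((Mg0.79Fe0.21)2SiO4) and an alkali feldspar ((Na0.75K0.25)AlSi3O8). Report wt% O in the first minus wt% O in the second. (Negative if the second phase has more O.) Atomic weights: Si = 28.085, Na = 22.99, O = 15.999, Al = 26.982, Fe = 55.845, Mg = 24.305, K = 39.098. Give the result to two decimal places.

M((Mg0.79Fe0.21)2SiO4) = 153.938 g/mol, so wt% O = 63.996/153.938 × 100 = 41.57%.
M((Na0.75K0.25)AlSi3O8) = 266.246 g/mol, so wt% O = 127.992/266.246 × 100 = 48.07%.
41.57 − 48.07 = -6.50 pp.

-6.50 percentage points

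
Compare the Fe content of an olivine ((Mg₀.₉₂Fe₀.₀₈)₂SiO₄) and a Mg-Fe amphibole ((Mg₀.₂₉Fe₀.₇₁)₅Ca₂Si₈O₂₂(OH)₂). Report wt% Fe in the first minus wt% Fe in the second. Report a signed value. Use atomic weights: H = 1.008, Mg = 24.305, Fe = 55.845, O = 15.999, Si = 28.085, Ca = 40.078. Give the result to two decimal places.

Fe in (Mg₀.₉₂Fe₀.₀₈)₂SiO₄: molar mass 145.737 g/mol; 0.16×55.845 = 8.935 g → 6.13 wt%.
Fe in (Mg₀.₂₉Fe₀.₇₁)₅Ca₂Si₈O₂₂(OH)₂: molar mass 924.320 g/mol; 3.55×55.845 = 198.250 g → 21.45 wt%.
Difference = 6.13 − 21.45 = -15.32 percentage points.

-15.32 percentage points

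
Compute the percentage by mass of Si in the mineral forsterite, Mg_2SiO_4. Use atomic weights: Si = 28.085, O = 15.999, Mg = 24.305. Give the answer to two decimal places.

M(Mg_2SiO_4) = 140.691 g/mol.
Si contributes 1 × 28.085 = 28.085 g per mole.
28.085/140.691 = 0.1996 → 19.96%.

19.96 mass %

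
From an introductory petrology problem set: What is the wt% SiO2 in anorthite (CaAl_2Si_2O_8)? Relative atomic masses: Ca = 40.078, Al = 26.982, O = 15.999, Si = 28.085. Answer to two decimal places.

M(CaAl_2Si_2O_8) = 278.204 g/mol; M(SiO2) = 60.083 g/mol.
Moles SiO2 per formula unit = 2 Si ÷ 1 = 2.0000.
SiO2 fraction = (2.0000 × 60.083) / 278.204 = 120.166/278.204 = 0.4319.

43.19 wt%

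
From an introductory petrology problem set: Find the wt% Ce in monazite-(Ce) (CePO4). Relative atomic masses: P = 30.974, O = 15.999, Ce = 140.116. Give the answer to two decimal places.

59.60 mass %

Molar mass of CePO4: 1×140.116 + 1×30.974 + 4×15.999 = 235.086 g/mol.
Mass of Ce per formula unit: 1 × 140.116 = 140.116 g.
Weight fraction Ce = 140.116 / 235.086 = 0.5960.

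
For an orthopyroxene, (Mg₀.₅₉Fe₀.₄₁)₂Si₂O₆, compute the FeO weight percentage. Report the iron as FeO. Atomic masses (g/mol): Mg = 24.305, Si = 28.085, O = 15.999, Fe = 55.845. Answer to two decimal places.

Formula mass = 226.637 g/mol.
0.82 Fe → 0.8200 mol FeO per formula unit; M(FeO) = 71.844, so FeO mass = 58.912 g.
58.912/226.637 × 100 = 25.99 wt%.

25.99 wt%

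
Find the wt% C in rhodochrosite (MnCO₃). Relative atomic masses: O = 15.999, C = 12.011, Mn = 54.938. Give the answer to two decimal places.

10.45 weight percent

Formula mass = 1*54.938 + 1*12.011 + 3*15.999 = 114.946 g/mol, of which 12.011 g is C.
So C makes up 12.011/114.946 = 0.1045 of the mass, i.e. 10.45%.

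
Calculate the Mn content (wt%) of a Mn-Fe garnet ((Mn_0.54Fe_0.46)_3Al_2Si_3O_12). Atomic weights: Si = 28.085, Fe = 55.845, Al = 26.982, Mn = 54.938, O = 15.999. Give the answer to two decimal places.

17.93 wt%

Formula mass = 1.62×54.938 + 1.38×55.845 + 2×26.982 + 3×28.085 + 12×15.999 = 496.273 g/mol, of which 89.000 g is Mn.
So Mn makes up 89.000/496.273 = 0.1793 of the mass, i.e. 17.93%.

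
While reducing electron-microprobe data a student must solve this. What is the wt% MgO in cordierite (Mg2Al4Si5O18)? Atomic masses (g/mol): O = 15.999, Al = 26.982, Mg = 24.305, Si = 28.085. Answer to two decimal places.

Formula mass = 584.945 g/mol.
2 Mg → 2.0000 mol MgO per formula unit; M(MgO) = 40.304, so MgO mass = 80.608 g.
80.608/584.945 × 100 = 13.78 wt%.

13.78 wt%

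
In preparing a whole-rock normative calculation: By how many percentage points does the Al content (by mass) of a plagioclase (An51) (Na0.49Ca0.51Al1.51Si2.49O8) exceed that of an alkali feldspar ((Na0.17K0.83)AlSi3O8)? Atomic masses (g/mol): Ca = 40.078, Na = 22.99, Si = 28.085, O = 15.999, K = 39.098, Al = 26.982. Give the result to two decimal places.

M(Na0.49Ca0.51Al1.51Si2.49O8) = 270.371 g/mol, so wt% Al = 40.743/270.371 × 100 = 15.07%.
M((Na0.17K0.83)AlSi3O8) = 275.589 g/mol, so wt% Al = 26.982/275.589 × 100 = 9.79%.
15.07 − 9.79 = 5.28 pp.

5.28 percentage points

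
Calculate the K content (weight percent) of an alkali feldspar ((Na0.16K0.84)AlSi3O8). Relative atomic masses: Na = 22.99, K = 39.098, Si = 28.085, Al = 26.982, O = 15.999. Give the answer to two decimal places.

Molar mass of (Na0.16K0.84)AlSi3O8: 0.16*22.99 + 0.84*39.098 + 1*26.982 + 3*28.085 + 8*15.999 = 275.750 g/mol.
Mass of K per formula unit: 0.84 × 39.098 = 32.842 g.
Weight fraction K = 32.842 / 275.750 = 0.1191.

11.91 weight percent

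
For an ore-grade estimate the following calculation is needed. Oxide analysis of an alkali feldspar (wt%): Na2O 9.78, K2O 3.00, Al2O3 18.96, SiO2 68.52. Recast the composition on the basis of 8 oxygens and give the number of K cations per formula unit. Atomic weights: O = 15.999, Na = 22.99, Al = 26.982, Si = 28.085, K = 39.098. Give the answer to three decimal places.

0.168 K apfu

9.78 wt% Na2O ÷ 61.979 g/mol = 0.15780 mol, giving 0.31560 Na and 0.15780 O.
3.00 wt% K2O ÷ 94.195 g/mol = 0.03185 mol, giving 0.06370 K and 0.03185 O.
18.96 wt% Al2O3 ÷ 101.961 g/mol = 0.18595 mol, giving 0.37190 Al and 0.55785 O.
68.52 wt% SiO2 ÷ 60.083 g/mol = 1.14042 mol, giving 1.14042 Si and 2.28084 O.
Oxygen sums to 3.02834; scaling by 8/3.02834 = 2.64171 puts the formula on 8 O.
K: 0.06370 × 2.64171 = 0.168 atoms per formula unit.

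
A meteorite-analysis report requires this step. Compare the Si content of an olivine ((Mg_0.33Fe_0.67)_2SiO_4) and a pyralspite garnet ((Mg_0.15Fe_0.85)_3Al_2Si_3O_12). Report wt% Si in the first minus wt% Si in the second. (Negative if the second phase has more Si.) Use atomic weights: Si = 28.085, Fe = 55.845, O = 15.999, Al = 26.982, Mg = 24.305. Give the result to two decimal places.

First mineral: 28.085 g Si in 182.955 g formula = 15.35 wt% Si.
Second mineral: 84.255 g Si in 483.549 g formula = 17.42 wt% Si.
15.35% − 17.42% gives a difference of -2.07 percentage points.

-2.07 percentage points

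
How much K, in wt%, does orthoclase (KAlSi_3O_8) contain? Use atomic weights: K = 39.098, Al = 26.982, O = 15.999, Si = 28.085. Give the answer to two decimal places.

Formula mass = 1×39.098 + 1×26.982 + 3×28.085 + 8×15.999 = 278.327 g/mol, of which 39.098 g is K.
So K makes up 39.098/278.327 = 0.1405 of the mass, i.e. 14.05%.

14.05 wt%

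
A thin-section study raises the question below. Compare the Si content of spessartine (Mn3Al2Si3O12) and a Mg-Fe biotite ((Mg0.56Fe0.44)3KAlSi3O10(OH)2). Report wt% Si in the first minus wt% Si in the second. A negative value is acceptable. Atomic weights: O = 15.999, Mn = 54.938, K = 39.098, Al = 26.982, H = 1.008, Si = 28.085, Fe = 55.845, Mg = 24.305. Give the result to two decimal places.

First mineral: 84.255 g Si in 495.021 g formula = 17.02 wt% Si.
Second mineral: 84.255 g Si in 458.887 g formula = 18.36 wt% Si.
17.02% − 18.36% gives a difference of -1.34 percentage points.

-1.34 percentage points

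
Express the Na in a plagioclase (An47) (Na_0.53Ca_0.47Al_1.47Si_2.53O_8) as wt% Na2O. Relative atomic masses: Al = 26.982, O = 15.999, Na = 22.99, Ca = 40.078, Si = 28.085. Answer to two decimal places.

M(Na_0.53Ca_0.47Al_1.47Si_2.53O_8) = 269.732 g/mol; M(Na2O) = 61.979 g/mol.
Moles Na2O per formula unit = 0.53 Na ÷ 2 = 0.2650.
Na2O fraction = (0.2650 × 61.979) / 269.732 = 16.424/269.732 = 0.0609.

6.09 wt%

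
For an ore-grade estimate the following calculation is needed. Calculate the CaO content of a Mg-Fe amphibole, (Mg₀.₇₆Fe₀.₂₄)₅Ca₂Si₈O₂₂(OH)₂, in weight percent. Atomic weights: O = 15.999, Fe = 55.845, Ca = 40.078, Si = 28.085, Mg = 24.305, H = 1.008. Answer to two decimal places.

13.19 wt%

Formula mass = 850.201 g/mol.
2 Ca → 2.0000 mol CaO per formula unit; M(CaO) = 56.077, so CaO mass = 112.154 g.
112.154/850.201 × 100 = 13.19 wt%.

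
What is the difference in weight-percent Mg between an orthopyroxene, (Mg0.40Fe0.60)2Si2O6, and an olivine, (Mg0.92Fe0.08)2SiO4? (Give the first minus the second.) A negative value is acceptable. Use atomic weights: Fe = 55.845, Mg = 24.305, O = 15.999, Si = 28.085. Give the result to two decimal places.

M((Mg0.40Fe0.60)2Si2O6) = 238.622 g/mol, so wt% Mg = 19.444/238.622 × 100 = 8.15%.
M((Mg0.92Fe0.08)2SiO4) = 145.737 g/mol, so wt% Mg = 44.721/145.737 × 100 = 30.69%.
8.15 − 30.69 = -22.54 pp.

-22.54 percentage points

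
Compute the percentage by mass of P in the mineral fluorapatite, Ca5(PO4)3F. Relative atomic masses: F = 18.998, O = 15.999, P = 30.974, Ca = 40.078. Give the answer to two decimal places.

18.43 mass %

Molar mass of Ca5(PO4)3F: 5·40.078 + 3·30.974 + 12·15.999 + 1·18.998 = 504.298 g/mol.
Mass of P per formula unit: 3 × 30.974 = 92.922 g.
Weight fraction P = 92.922 / 504.298 = 0.1843.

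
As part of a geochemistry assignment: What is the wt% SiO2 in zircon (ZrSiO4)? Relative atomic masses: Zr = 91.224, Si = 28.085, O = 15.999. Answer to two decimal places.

Molar mass of ZrSiO4 = 1*91.224 + 1*28.085 + 4*15.999 = 183.305 g/mol.
Each formula unit contains 1 Si, equivalent to 1/1 = 1.0000 mol SiO2.
M(SiO2) = 1×28.085 + 2×15.999 = 60.083 g/mol.
Mass of SiO2 per formula unit = 1.0000 × 60.083 = 60.083 g.
SiO2 wt% = 60.083 / 183.305 × 100 = 32.78%.

32.78 wt%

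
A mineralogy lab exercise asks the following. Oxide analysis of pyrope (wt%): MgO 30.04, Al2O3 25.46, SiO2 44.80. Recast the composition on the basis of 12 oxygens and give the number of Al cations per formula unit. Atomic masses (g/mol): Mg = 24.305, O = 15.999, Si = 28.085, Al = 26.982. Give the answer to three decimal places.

2.007 Al apfu

MgO: 30.04/40.304 = 0.74534 mol → 0.74534 mol Mg, 0.74534 mol O.
Al2O3: 25.46/101.961 = 0.24970 mol → 0.49940 mol Al, 0.74910 mol O.
SiO2: 44.80/60.083 = 0.74564 mol → 0.74564 mol Si, 1.49128 mol O.
Total oxygen = 2.98572 mol. Normalization factor = 12/2.98572 = 4.01913.
Al per 12 O = 0.49940 × 4.01913 = 2.007.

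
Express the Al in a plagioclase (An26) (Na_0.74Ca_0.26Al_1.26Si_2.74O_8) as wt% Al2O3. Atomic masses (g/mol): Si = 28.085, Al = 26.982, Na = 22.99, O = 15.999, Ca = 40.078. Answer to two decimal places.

24.11 wt%

M(Na_0.74Ca_0.26Al_1.26Si_2.74O_8) = 266.375 g/mol; M(Al2O3) = 101.961 g/mol.
Moles Al2O3 per formula unit = 1.26 Al ÷ 2 = 0.6300.
Al2O3 fraction = (0.6300 × 101.961) / 266.375 = 64.235/266.375 = 0.2411.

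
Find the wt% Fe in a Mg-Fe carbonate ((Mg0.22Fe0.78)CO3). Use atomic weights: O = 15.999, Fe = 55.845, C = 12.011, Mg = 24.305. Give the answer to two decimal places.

39.99 mass %

M((Mg0.22Fe0.78)CO3) = 108.914 g/mol.
Fe contributes 0.78 × 55.845 = 43.559 g per mole.
43.559/108.914 = 0.3999 → 39.99%.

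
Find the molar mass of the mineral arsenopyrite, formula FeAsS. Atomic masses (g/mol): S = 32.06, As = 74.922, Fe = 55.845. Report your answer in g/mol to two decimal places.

162.83 g/mol

M = 1(55.845) + 1(74.922) + 1(32.06)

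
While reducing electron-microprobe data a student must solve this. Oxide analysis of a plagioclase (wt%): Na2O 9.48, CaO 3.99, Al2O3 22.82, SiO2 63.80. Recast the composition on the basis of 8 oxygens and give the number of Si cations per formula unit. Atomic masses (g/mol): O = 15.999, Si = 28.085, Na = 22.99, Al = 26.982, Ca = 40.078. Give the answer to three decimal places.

2.814 Si apfu

9.48 wt% Na2O ÷ 61.979 g/mol = 0.15296 mol, giving 0.30592 Na and 0.15296 O.
3.99 wt% CaO ÷ 56.077 g/mol = 0.07115 mol, giving 0.07115 Ca and 0.07115 O.
22.82 wt% Al2O3 ÷ 101.961 g/mol = 0.22381 mol, giving 0.44762 Al and 0.67143 O.
63.80 wt% SiO2 ÷ 60.083 g/mol = 1.06186 mol, giving 1.06186 Si and 2.12372 O.
Oxygen sums to 3.01926; scaling by 8/3.01926 = 2.64966 puts the formula on 8 O.
Si: 1.06186 × 2.64966 = 2.814 atoms per formula unit.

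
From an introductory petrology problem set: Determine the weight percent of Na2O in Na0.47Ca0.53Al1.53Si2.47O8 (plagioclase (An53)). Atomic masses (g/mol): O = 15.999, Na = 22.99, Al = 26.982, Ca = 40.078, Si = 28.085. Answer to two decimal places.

5.38 wt%

M(Na0.47Ca0.53Al1.53Si2.47O8) = 270.691 g/mol; M(Na2O) = 61.979 g/mol.
Moles Na2O per formula unit = 0.47 Na ÷ 2 = 0.2350.
Na2O fraction = (0.2350 × 61.979) / 270.691 = 14.565/270.691 = 0.0538.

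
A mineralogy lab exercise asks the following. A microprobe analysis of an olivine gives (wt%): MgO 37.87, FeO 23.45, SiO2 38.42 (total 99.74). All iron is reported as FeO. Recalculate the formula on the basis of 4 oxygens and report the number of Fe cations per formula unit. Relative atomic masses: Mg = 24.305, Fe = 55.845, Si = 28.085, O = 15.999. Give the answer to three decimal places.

MgO (M=40.304): mol = 0.93961; Mg = 0.93961, O = 0.93961.
FeO (M=71.844): mol = 0.32640; Fe = 0.32640, O = 0.32640.
SiO2 (M=60.083): mol = 0.63945; Si = 0.63945, O = 1.27890.
ΣO = 2.54491; factor = 4/ΣO = 1.57176.
Fe apfu = 0.32640 × 1.57176 = 0.513.

0.513 Fe apfu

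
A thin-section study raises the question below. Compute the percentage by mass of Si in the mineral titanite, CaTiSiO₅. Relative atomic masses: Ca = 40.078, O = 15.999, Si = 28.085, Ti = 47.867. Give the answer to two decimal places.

M(CaTiSiO₅) = 196.025 g/mol.
Si contributes 1 × 28.085 = 28.085 g per mole.
28.085/196.025 = 0.1433 → 14.33%.

14.33 weight percent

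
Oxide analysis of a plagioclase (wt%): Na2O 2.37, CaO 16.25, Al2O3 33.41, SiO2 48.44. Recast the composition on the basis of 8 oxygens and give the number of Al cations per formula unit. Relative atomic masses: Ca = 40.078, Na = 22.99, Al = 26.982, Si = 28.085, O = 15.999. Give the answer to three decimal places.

1.793 Al apfu

2.37 wt% Na2O ÷ 61.979 g/mol = 0.03824 mol, giving 0.07648 Na and 0.03824 O.
16.25 wt% CaO ÷ 56.077 g/mol = 0.28978 mol, giving 0.28978 Ca and 0.28978 O.
33.41 wt% Al2O3 ÷ 101.961 g/mol = 0.32767 mol, giving 0.65534 Al and 0.98301 O.
48.44 wt% SiO2 ÷ 60.083 g/mol = 0.80622 mol, giving 0.80622 Si and 1.61244 O.
Oxygen sums to 2.92347; scaling by 8/2.92347 = 2.73647 puts the formula on 8 O.
Al: 0.65534 × 2.73647 = 1.793 atoms per formula unit.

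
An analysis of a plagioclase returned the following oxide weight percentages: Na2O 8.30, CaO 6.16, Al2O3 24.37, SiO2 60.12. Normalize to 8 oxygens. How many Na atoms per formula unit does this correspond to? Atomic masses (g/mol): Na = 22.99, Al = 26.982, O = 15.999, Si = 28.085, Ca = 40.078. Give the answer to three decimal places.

0.723 Na apfu

Na2O: 8.30/61.979 = 0.13392 mol → 0.26784 mol Na, 0.13392 mol O.
CaO: 6.16/56.077 = 0.10985 mol → 0.10985 mol Ca, 0.10985 mol O.
Al2O3: 24.37/101.961 = 0.23901 mol → 0.47802 mol Al, 0.71703 mol O.
SiO2: 60.12/60.083 = 1.00062 mol → 1.00062 mol Si, 2.00124 mol O.
Total oxygen = 2.96204 mol. Normalization factor = 8/2.96204 = 2.70084.
Na per 8 O = 0.26784 × 2.70084 = 0.723.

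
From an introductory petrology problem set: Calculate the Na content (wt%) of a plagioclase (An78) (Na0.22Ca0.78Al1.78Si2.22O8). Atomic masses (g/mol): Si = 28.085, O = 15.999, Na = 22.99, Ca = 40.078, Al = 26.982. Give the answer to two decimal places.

M(Na0.22Ca0.78Al1.78Si2.22O8) = 274.687 g/mol.
Na contributes 0.22 × 22.99 = 5.058 g per mole.
5.058/274.687 = 0.0184 → 1.84%.

1.84 wt%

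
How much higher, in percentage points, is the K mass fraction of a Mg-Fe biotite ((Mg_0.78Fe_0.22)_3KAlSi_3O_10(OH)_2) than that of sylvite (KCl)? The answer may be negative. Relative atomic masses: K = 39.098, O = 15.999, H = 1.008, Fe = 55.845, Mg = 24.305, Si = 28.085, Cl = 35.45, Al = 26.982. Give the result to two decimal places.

-43.52 percentage points

K in (Mg_0.78Fe_0.22)_3KAlSi_3O_10(OH)_2: molar mass 438.070 g/mol; 1×39.098 = 39.098 g → 8.93 wt%.
K in KCl: molar mass 74.548 g/mol; 1×39.098 = 39.098 g → 52.45 wt%.
Difference = 8.93 − 52.45 = -43.52 percentage points.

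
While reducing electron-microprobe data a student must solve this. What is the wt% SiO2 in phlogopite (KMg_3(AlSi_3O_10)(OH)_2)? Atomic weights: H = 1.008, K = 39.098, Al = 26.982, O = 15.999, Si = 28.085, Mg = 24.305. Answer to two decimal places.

43.20 wt%

Molar mass of KMg_3(AlSi_3O_10)(OH)_2 = 1·39.098 + 3·24.305 + 1·26.982 + 3·28.085 + 12·15.999 + 2·1.008 = 417.254 g/mol.
Each formula unit contains 3 Si, equivalent to 3/1 = 3.0000 mol SiO2.
M(SiO2) = 1×28.085 + 2×15.999 = 60.083 g/mol.
Mass of SiO2 per formula unit = 3.0000 × 60.083 = 180.249 g.
SiO2 wt% = 180.249 / 417.254 × 100 = 43.20%.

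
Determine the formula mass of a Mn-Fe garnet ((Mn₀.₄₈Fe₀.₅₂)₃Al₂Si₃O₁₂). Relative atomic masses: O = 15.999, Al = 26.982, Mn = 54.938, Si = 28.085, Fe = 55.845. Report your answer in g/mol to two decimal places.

Mn: 1.44 × 54.938 = 79.1107
Fe: 1.56 × 55.845 = 87.1182
Al: 2 × 26.982 = 53.9640
Si: 3 × 28.085 = 84.2550
O: 12 × 15.999 = 191.9880
Summing the contributions gives the formula mass.

496.44 g/mol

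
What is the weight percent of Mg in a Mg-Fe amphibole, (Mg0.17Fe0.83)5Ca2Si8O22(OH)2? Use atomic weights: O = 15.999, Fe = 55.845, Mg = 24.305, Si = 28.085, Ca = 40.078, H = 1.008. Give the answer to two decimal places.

2.19 wt%

M((Mg0.17Fe0.83)5Ca2Si8O22(OH)2) = 943.244 g/mol.
Mg contributes 0.85 × 24.305 = 20.659 g per mole.
20.659/943.244 = 0.0219 → 2.19%.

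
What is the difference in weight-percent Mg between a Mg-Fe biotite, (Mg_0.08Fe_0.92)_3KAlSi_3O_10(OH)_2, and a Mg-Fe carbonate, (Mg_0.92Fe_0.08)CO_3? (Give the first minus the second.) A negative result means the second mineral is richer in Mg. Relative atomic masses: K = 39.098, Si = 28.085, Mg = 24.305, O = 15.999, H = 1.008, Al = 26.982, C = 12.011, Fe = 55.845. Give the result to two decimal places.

First mineral: 5.833 g Mg in 504.304 g formula = 1.16 wt% Mg.
Second mineral: 22.361 g Mg in 86.836 g formula = 25.75 wt% Mg.
1.16% − 25.75% gives a difference of -24.59 percentage points.

-24.59 percentage points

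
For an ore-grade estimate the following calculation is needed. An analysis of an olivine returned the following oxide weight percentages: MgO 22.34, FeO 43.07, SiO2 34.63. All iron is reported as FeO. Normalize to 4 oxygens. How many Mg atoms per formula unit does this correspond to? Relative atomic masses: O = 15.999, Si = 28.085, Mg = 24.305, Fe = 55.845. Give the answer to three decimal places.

0.961 Mg apfu

MgO (M=40.304): mol = 0.55429; Mg = 0.55429, O = 0.55429.
FeO (M=71.844): mol = 0.59949; Fe = 0.59949, O = 0.59949.
SiO2 (M=60.083): mol = 0.57637; Si = 0.57637, O = 1.15274.
ΣO = 2.30652; factor = 4/ΣO = 1.73421.
Mg apfu = 0.55429 × 1.73421 = 0.961.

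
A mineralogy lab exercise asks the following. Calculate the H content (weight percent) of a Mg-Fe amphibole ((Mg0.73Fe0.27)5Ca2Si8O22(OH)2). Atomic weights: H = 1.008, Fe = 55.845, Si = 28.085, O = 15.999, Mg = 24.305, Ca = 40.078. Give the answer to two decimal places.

0.24 weight percent

Formula mass = 3.65×24.305 + 1.35×55.845 + 2×40.078 + 8×28.085 + 24×15.999 + 2×1.008 = 854.932 g/mol, of which 2.016 g is H.
So H makes up 2.016/854.932 = 0.0024 of the mass, i.e. 0.24%.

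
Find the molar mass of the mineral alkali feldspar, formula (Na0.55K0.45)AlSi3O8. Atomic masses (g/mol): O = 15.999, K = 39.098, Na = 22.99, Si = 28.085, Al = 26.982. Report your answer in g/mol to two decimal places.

M = 0.55·22.99 + 0.45·39.098 + 1·26.982 + 3·28.085 + 8·15.999

269.47 g/mol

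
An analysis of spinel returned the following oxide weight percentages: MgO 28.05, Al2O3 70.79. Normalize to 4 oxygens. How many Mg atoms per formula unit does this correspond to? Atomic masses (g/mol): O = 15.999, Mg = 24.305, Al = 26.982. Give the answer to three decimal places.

1.002 Mg apfu

28.05 wt% MgO ÷ 40.304 g/mol = 0.69596 mol, giving 0.69596 Mg and 0.69596 O.
70.79 wt% Al2O3 ÷ 101.961 g/mol = 0.69429 mol, giving 1.38858 Al and 2.08287 O.
Oxygen sums to 2.77883; scaling by 4/2.77883 = 1.43945 puts the formula on 4 O.
Mg: 0.69596 × 1.43945 = 1.002 atoms per formula unit.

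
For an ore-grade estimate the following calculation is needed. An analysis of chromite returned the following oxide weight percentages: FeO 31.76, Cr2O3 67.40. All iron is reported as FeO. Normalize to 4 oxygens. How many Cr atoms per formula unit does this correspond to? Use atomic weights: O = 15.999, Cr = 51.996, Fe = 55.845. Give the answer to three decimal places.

2.002 Cr apfu

31.76 wt% FeO ÷ 71.844 g/mol = 0.44207 mol, giving 0.44207 Fe and 0.44207 O.
67.40 wt% Cr2O3 ÷ 151.989 g/mol = 0.44345 mol, giving 0.88690 Cr and 1.33035 O.
Oxygen sums to 1.77242; scaling by 4/1.77242 = 2.25680 puts the formula on 4 O.
Cr: 0.88690 × 2.25680 = 2.002 atoms per formula unit.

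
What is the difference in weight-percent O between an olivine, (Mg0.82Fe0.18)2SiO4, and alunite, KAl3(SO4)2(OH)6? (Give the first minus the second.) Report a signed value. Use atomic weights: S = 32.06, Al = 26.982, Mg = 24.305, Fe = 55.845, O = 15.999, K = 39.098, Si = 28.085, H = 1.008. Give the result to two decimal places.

O in (Mg0.82Fe0.18)2SiO4: molar mass 152.045 g/mol; 4×15.999 = 63.996 g → 42.09 wt%.
O in KAl3(SO4)2(OH)6: molar mass 414.198 g/mol; 14×15.999 = 223.986 g → 54.08 wt%.
Difference = 42.09 − 54.08 = -11.99 percentage points.

-11.99 percentage points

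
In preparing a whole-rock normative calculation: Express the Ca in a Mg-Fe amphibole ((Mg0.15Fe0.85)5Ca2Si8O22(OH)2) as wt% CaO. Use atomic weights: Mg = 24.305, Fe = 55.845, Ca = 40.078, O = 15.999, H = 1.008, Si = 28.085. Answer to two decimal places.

Formula mass = 946.398 g/mol.
2 Ca → 2.0000 mol CaO per formula unit; M(CaO) = 56.077, so CaO mass = 112.154 g.
112.154/946.398 × 100 = 11.85 wt%.

11.85 wt%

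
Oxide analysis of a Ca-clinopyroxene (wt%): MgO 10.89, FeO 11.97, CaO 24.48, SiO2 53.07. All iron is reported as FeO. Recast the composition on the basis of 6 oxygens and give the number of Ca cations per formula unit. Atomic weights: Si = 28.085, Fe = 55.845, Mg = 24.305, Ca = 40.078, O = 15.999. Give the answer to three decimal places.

10.89 wt% MgO ÷ 40.304 g/mol = 0.27020 mol, giving 0.27020 Mg and 0.27020 O.
11.97 wt% FeO ÷ 71.844 g/mol = 0.16661 mol, giving 0.16661 Fe and 0.16661 O.
24.48 wt% CaO ÷ 56.077 g/mol = 0.43654 mol, giving 0.43654 Ca and 0.43654 O.
53.07 wt% SiO2 ÷ 60.083 g/mol = 0.88328 mol, giving 0.88328 Si and 1.76656 O.
Oxygen sums to 2.63991; scaling by 6/2.63991 = 2.27280 puts the formula on 6 O.
Ca: 0.43654 × 2.27280 = 0.992 atoms per formula unit.

0.992 Ca apfu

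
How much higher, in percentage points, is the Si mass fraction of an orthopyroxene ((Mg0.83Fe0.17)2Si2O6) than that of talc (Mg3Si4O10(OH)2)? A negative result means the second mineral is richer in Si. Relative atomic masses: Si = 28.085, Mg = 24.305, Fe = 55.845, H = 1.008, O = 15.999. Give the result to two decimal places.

M((Mg0.83Fe0.17)2Si2O6) = 211.498 g/mol, so wt% Si = 56.170/211.498 × 100 = 26.56%.
M(Mg3Si4O10(OH)2) = 379.259 g/mol, so wt% Si = 112.340/379.259 × 100 = 29.62%.
26.56 − 29.62 = -3.06 pp.

-3.06 percentage points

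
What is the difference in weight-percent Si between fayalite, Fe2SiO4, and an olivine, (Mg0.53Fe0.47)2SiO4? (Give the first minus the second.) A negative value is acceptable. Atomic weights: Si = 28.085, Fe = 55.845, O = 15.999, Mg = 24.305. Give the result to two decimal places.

Si in Fe2SiO4: molar mass 203.771 g/mol; 1×28.085 = 28.085 g → 13.78 wt%.
Si in (Mg0.53Fe0.47)2SiO4: molar mass 170.339 g/mol; 1×28.085 = 28.085 g → 16.49 wt%.
Difference = 13.78 − 16.49 = -2.71 percentage points.

-2.71 percentage points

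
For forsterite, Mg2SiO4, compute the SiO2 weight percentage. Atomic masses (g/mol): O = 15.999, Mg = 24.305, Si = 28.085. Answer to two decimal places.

Molar mass of Mg2SiO4 = 2×24.305 + 1×28.085 + 4×15.999 = 140.691 g/mol.
Each formula unit contains 1 Si, equivalent to 1/1 = 1.0000 mol SiO2.
M(SiO2) = 1×28.085 + 2×15.999 = 60.083 g/mol.
Mass of SiO2 per formula unit = 1.0000 × 60.083 = 60.083 g.
SiO2 wt% = 60.083 / 140.691 × 100 = 42.71%.

42.71 wt%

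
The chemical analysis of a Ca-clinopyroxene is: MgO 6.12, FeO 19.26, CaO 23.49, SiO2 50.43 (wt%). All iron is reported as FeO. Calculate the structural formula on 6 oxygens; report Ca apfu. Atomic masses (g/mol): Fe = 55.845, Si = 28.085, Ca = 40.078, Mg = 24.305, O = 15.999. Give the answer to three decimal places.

0.998 Ca apfu

6.12 wt% MgO ÷ 40.304 g/mol = 0.15185 mol, giving 0.15185 Mg and 0.15185 O.
19.26 wt% FeO ÷ 71.844 g/mol = 0.26808 mol, giving 0.26808 Fe and 0.26808 O.
23.49 wt% CaO ÷ 56.077 g/mol = 0.41889 mol, giving 0.41889 Ca and 0.41889 O.
50.43 wt% SiO2 ÷ 60.083 g/mol = 0.83934 mol, giving 0.83934 Si and 1.67868 O.
Oxygen sums to 2.51750; scaling by 6/2.51750 = 2.38332 puts the formula on 6 O.
Ca: 0.41889 × 2.38332 = 0.998 atoms per formula unit.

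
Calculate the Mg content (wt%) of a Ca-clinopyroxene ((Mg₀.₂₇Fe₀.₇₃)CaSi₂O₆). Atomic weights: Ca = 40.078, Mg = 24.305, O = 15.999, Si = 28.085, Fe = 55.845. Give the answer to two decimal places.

Molar mass of (Mg₀.₂₇Fe₀.₇₃)CaSi₂O₆: 0.27×24.305 + 0.73×55.845 + 1×40.078 + 2×28.085 + 6×15.999 = 239.571 g/mol.
Mass of Mg per formula unit: 0.27 × 24.305 = 6.562 g.
Weight fraction Mg = 6.562 / 239.571 = 0.0274.

2.74 wt%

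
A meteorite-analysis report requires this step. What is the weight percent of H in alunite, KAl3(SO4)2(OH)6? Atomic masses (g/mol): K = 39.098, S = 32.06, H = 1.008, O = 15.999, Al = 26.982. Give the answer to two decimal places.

1.46 mass %

Formula mass = 1·39.098 + 3·26.982 + 2·32.06 + 14·15.999 + 6·1.008 = 414.198 g/mol, of which 6.048 g is H.
So H makes up 6.048/414.198 = 0.0146 of the mass, i.e. 1.46%.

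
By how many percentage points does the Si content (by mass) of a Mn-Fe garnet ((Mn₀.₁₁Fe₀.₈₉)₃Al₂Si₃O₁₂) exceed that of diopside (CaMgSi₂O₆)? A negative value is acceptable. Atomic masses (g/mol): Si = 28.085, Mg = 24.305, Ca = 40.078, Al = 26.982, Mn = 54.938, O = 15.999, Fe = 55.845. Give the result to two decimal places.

Si in (Mn₀.₁₁Fe₀.₈₉)₃Al₂Si₃O₁₂: molar mass 497.443 g/mol; 3×28.085 = 84.255 g → 16.94 wt%.
Si in CaMgSi₂O₆: molar mass 216.547 g/mol; 2×28.085 = 56.170 g → 25.94 wt%.
Difference = 16.94 − 25.94 = -9.00 percentage points.

-9.00 percentage points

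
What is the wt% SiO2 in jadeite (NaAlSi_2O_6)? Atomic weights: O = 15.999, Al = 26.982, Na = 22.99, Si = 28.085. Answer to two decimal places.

59.45 wt%

Formula mass = 202.136 g/mol.
2 Si → 2.0000 mol SiO2 per formula unit; M(SiO2) = 60.083, so SiO2 mass = 120.166 g.
120.166/202.136 × 100 = 59.45 wt%.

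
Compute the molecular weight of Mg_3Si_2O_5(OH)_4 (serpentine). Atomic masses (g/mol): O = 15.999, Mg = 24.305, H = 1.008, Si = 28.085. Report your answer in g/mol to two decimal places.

The formula mass is the sum 3(24.305) + 2(28.085) + 9(15.999) + 4(1.008).

277.11 g/mol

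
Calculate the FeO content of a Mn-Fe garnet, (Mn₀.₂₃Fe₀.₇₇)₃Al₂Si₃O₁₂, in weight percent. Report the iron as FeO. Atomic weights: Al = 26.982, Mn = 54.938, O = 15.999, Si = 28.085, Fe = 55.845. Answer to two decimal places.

Molar mass of (Mn₀.₂₃Fe₀.₇₇)₃Al₂Si₃O₁₂ = 0.69×54.938 + 2.31×55.845 + 2×26.982 + 3×28.085 + 12×15.999 = 497.116 g/mol.
Each formula unit contains 2.31 Fe, equivalent to 2.31/1 = 2.3100 mol FeO.
M(FeO) = 1×55.845 + 1×15.999 = 71.844 g/mol.
Mass of FeO per formula unit = 2.3100 × 71.844 = 165.960 g.
FeO wt% = 165.960 / 497.116 × 100 = 33.38%.

33.38 wt%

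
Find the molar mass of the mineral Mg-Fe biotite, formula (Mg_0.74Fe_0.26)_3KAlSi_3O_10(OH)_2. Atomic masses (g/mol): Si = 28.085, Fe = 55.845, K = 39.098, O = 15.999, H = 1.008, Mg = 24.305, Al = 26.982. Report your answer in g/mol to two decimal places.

441.86 g/mol

Mg: 2.22 × 24.305 = 53.9571
Fe: 0.78 × 55.845 = 43.5591
K: 1 × 39.098 = 39.0980
Al: 1 × 26.982 = 26.9820
Si: 3 × 28.085 = 84.2550
O: 12 × 15.999 = 191.9880
H: 2 × 1.008 = 2.0160
Summing the contributions gives the formula mass.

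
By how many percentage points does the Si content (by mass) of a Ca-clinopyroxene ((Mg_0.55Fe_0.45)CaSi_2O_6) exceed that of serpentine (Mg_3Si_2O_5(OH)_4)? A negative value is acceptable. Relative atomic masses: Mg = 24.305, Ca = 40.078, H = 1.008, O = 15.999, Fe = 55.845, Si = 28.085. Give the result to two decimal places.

M((Mg_0.55Fe_0.45)CaSi_2O_6) = 230.740 g/mol, so wt% Si = 56.170/230.740 × 100 = 24.34%.
M(Mg_3Si_2O_5(OH)_4) = 277.108 g/mol, so wt% Si = 56.170/277.108 × 100 = 20.27%.
24.34 − 20.27 = 4.07 pp.

4.07 percentage points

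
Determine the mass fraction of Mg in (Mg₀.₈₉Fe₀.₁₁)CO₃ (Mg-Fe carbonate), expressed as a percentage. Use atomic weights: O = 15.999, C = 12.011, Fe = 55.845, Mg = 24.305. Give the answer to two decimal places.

Formula mass = 0.89·24.305 + 0.11·55.845 + 1·12.011 + 3·15.999 = 87.782 g/mol, of which 21.631 g is Mg.
So Mg makes up 21.631/87.782 = 0.2464 of the mass, i.e. 24.64%.

24.64 weight percent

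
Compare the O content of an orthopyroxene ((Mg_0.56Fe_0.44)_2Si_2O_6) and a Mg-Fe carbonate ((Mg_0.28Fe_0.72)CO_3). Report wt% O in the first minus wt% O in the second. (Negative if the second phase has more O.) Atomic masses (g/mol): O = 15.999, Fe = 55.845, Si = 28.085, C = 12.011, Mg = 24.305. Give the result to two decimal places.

-2.84 percentage points

M((Mg_0.56Fe_0.44)_2Si_2O_6) = 228.529 g/mol, so wt% O = 95.994/228.529 × 100 = 42.01%.
M((Mg_0.28Fe_0.72)CO_3) = 107.022 g/mol, so wt% O = 47.997/107.022 × 100 = 44.85%.
42.01 − 44.85 = -2.84 pp.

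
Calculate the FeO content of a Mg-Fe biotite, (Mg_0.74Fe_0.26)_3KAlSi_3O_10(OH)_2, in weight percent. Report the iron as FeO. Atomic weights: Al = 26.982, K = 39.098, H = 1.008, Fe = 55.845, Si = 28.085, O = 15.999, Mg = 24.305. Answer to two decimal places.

12.68 wt%

Formula mass = 441.855 g/mol.
0.78 Fe → 0.7800 mol FeO per formula unit; M(FeO) = 71.844, so FeO mass = 56.038 g.
56.038/441.855 × 100 = 12.68 wt%.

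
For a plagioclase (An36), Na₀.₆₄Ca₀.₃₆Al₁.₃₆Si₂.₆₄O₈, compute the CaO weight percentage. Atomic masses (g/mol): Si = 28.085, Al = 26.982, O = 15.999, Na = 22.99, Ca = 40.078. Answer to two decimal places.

7.53 wt%

M(Na₀.₆₄Ca₀.₃₆Al₁.₃₆Si₂.₆₄O₈) = 267.974 g/mol; M(CaO) = 56.077 g/mol.
Moles CaO per formula unit = 0.36 Ca ÷ 1 = 0.3600.
CaO fraction = (0.3600 × 56.077) / 267.974 = 20.188/267.974 = 0.0753.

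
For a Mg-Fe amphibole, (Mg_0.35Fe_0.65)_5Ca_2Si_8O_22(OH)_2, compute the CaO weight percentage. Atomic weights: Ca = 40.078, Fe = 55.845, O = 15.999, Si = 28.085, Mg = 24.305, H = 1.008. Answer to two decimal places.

12.26 wt%

Formula mass = 914.858 g/mol.
2 Ca → 2.0000 mol CaO per formula unit; M(CaO) = 56.077, so CaO mass = 112.154 g.
112.154/914.858 × 100 = 12.26 wt%.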